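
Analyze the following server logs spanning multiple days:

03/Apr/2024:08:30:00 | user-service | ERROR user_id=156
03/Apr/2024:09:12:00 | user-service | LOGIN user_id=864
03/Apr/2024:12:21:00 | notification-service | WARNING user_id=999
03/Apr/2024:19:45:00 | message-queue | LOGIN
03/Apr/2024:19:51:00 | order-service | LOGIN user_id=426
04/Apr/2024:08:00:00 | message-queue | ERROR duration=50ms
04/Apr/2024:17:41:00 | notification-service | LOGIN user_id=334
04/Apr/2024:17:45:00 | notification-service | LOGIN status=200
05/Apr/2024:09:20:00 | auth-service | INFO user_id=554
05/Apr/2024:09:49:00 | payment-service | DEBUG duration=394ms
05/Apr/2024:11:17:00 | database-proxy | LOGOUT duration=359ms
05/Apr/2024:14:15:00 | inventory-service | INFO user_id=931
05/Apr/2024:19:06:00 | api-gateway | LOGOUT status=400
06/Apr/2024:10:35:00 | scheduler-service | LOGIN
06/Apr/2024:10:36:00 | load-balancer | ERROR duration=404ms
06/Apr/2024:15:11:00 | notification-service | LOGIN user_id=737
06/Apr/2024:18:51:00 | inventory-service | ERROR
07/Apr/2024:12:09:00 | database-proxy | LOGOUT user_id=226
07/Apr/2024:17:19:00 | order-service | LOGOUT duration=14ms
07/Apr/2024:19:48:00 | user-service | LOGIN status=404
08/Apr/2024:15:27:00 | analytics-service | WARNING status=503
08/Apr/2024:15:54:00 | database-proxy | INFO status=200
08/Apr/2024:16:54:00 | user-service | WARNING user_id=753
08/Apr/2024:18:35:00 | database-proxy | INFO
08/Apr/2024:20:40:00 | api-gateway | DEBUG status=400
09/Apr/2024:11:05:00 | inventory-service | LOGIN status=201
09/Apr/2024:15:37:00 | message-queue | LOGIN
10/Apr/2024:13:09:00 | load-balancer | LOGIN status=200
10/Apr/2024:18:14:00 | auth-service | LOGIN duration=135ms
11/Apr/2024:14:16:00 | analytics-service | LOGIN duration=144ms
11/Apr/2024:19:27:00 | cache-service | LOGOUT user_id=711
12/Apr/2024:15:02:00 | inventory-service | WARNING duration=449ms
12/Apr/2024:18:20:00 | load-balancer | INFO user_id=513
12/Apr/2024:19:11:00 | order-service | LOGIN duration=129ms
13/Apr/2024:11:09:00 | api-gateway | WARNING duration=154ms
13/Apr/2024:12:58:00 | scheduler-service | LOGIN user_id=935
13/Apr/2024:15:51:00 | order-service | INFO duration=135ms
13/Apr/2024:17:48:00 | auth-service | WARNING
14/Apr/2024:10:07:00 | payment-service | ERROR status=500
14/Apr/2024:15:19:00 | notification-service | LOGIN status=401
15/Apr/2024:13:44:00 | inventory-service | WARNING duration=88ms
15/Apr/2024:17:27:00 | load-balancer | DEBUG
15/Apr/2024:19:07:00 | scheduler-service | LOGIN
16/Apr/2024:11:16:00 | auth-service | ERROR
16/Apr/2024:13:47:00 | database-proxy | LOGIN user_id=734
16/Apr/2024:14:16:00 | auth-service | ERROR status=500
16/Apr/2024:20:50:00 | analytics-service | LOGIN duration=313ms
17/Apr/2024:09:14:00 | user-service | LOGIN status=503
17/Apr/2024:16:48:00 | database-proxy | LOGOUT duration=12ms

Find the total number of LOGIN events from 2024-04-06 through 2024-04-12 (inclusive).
9

To filter by date range:

1. Date range: 2024-04-06 through 2024-04-12, both dates inclusive
2. Filter for LOGIN events whose date falls in this range
3. Count matching events: 9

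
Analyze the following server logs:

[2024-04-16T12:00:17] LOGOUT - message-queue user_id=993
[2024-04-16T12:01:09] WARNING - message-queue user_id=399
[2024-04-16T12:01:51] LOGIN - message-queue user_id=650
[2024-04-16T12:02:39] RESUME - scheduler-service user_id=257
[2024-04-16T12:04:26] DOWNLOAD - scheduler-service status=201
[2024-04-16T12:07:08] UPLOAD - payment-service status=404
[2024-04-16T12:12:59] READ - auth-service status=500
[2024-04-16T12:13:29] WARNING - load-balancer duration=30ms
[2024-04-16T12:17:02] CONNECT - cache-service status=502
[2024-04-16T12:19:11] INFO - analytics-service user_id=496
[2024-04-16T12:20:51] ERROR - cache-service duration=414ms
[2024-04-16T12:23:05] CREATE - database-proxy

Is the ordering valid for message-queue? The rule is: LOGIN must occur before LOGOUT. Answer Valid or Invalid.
Invalid

To validate ordering:

1. Required order: LOGIN → LOGOUT
2. Rule: LOGIN must occur before LOGOUT
3. Check actual order of events for message-queue
4. Result: Invalid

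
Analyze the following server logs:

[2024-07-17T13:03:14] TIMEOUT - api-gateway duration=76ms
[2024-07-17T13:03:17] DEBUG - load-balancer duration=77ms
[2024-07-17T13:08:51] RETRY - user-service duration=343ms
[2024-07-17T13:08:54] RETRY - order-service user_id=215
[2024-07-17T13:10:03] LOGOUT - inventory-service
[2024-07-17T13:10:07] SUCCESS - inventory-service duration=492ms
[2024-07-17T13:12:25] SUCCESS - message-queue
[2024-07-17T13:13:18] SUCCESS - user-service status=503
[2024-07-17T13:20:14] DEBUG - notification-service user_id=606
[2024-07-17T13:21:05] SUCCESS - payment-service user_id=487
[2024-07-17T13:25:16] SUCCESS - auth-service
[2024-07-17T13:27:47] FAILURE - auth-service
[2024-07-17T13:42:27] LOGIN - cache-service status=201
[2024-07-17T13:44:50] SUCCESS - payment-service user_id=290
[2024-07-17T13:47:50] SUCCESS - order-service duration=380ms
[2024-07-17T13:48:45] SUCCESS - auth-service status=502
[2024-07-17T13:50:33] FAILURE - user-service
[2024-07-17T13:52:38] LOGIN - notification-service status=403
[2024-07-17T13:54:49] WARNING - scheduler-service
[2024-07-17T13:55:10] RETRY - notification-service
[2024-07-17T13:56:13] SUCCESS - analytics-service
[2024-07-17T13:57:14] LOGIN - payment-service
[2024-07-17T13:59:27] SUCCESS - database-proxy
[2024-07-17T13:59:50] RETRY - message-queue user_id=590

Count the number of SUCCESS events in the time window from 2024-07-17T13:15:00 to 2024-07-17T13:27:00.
2

To count events in the time window:

1. Window boundaries: 2024-07-17T13:15:00 to 2024-07-17T13:27:00
2. Filter for SUCCESS events within this window
3. Count matching events: 2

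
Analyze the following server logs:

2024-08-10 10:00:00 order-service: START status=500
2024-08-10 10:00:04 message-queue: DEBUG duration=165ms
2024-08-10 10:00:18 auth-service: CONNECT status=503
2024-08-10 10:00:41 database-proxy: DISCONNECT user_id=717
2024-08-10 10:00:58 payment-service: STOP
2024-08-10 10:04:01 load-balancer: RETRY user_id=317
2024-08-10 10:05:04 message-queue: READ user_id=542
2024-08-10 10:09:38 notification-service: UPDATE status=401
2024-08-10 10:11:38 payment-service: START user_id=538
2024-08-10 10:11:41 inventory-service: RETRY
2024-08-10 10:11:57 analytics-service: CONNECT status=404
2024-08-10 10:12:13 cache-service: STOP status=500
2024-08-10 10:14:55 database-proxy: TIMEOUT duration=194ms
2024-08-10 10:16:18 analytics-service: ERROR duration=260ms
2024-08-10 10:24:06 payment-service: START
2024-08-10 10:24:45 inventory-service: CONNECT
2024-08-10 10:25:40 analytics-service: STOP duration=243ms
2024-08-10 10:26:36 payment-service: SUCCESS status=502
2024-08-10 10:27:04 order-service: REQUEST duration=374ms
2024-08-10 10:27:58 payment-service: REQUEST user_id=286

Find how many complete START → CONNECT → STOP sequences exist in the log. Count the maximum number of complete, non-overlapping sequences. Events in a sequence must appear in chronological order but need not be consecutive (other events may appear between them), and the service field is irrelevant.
3

To count sequences:

1. Look for pattern: START → CONNECT → STOP
2. Greedily scan the log in chronological order, matching each sequence element in turn (ignoring service)
3. Each time the full pattern completes, increment the count and restart matching from the next event
4. Complete non-overlapping sequences found: 3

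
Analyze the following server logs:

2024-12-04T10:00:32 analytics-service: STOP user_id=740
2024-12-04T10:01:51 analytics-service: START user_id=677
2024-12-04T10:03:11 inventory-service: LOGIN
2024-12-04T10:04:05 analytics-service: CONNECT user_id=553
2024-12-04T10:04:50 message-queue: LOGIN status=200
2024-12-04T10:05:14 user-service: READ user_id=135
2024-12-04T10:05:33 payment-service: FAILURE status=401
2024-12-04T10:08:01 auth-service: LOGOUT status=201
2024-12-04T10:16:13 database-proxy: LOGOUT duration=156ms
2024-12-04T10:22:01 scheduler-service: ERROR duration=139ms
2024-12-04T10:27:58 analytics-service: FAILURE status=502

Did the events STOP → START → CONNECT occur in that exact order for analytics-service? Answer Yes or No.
Yes

To verify sequence order:

1. Find all events in sequence STOP → START → CONNECT for analytics-service
2. Extract their timestamps
3. Check if timestamps are in ascending order
4. Result: Yes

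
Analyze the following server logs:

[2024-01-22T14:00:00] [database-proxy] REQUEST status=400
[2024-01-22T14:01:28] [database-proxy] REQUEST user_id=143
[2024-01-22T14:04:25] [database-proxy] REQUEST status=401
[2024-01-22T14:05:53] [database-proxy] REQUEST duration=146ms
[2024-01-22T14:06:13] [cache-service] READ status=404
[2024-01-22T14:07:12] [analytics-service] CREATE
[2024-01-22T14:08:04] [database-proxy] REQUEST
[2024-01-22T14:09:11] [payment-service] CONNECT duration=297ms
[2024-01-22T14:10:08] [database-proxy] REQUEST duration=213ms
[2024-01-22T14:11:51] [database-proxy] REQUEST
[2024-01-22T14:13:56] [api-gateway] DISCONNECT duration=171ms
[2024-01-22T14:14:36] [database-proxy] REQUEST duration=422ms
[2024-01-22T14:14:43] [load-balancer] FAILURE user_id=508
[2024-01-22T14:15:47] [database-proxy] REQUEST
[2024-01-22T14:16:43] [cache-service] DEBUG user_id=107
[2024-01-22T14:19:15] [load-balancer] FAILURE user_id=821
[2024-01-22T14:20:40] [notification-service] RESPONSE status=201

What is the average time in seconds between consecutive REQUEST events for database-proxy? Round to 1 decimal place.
118.4

To calculate average interval:

1. Find all REQUEST events for database-proxy in order
2. Calculate time gaps between consecutive events
3. Compute mean of gaps: 947 / 8 = 118.4 seconds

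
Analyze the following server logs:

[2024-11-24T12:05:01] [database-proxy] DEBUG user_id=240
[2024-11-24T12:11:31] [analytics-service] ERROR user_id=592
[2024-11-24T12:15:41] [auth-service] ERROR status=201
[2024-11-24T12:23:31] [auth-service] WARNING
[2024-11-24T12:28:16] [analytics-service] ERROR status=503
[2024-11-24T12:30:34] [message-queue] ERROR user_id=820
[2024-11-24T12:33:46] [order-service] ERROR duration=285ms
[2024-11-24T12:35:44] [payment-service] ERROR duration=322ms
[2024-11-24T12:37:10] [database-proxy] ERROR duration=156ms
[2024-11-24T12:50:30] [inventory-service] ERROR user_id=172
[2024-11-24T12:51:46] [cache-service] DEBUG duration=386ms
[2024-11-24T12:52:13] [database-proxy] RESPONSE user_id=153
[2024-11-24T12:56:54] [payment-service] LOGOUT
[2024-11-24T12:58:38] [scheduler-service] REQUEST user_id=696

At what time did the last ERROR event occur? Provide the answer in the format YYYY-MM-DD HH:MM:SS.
2024-11-24 12:50:30

To find the last event:

1. Filter for all ERROR events
2. Sort by timestamp
3. Select the last one
4. Timestamp: 2024-11-24 12:50:30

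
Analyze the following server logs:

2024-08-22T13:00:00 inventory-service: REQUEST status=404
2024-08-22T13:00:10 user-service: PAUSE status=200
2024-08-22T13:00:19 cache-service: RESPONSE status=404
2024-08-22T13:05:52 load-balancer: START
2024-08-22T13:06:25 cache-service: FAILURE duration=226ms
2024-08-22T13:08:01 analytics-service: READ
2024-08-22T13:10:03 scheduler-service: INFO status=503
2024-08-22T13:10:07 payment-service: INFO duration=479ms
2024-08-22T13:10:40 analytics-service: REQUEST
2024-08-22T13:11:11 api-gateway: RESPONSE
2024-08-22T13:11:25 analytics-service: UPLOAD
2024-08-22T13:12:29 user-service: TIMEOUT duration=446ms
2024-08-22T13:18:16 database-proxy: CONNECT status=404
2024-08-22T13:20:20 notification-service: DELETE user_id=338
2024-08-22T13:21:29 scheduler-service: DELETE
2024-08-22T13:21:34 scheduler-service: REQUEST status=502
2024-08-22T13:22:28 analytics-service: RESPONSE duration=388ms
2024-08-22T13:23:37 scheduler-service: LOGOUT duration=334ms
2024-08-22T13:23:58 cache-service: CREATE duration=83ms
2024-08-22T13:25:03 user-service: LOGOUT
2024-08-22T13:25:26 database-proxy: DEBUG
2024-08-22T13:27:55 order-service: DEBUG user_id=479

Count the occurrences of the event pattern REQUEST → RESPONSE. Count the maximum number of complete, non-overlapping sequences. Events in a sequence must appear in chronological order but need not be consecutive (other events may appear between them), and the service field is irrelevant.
3

To count sequences:

1. Look for pattern: REQUEST → RESPONSE
2. Greedily scan the log in chronological order, matching each sequence element in turn (ignoring service)
3. Each time the full pattern completes, increment the count and restart matching from the next event
4. Complete non-overlapping sequences found: 3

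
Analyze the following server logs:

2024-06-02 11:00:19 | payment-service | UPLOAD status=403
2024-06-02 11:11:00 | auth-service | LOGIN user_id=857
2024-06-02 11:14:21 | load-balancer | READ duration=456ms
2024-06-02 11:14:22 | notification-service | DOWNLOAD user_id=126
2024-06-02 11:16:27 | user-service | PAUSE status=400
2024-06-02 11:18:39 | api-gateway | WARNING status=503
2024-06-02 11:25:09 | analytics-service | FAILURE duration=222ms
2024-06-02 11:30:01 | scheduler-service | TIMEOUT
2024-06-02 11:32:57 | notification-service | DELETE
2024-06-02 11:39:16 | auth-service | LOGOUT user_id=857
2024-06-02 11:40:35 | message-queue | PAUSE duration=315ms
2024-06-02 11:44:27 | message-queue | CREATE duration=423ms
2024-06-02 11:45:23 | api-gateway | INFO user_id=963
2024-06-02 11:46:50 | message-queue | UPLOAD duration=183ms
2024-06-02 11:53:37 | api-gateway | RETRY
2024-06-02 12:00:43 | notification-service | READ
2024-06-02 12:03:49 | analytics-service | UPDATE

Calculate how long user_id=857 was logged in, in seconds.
1696

To calculate session duration:

1. Find LOGIN event for user_id=857: 2024-06-02 11:11:00
2. Find LOGOUT event for user_id=857: 2024-06-02 11:39:16
3. Session duration: 2024-06-02 11:39:16 - 2024-06-02 11:11:00 = 1696 seconds (28 minutes)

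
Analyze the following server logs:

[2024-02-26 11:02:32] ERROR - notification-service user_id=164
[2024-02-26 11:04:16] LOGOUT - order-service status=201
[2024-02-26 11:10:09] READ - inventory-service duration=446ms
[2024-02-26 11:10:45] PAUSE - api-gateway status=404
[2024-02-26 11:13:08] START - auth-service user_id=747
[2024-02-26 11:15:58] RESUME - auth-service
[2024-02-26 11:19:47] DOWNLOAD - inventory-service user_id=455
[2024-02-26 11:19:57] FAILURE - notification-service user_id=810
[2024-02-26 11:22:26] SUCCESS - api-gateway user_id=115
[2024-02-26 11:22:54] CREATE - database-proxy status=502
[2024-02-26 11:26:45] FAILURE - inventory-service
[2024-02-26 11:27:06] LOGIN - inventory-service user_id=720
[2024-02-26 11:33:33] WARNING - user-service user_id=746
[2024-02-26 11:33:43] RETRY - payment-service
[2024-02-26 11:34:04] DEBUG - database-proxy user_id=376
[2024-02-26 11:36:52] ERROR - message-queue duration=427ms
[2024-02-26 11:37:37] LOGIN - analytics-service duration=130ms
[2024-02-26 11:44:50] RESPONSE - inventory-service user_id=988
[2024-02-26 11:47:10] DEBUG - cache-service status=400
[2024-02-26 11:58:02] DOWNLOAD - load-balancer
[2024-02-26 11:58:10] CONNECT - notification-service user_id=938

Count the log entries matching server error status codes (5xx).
1

To find matching entries:

1. Pattern to match: server error status codes (5xx)
2. Scan each log entry for the pattern
3. Count matches: 1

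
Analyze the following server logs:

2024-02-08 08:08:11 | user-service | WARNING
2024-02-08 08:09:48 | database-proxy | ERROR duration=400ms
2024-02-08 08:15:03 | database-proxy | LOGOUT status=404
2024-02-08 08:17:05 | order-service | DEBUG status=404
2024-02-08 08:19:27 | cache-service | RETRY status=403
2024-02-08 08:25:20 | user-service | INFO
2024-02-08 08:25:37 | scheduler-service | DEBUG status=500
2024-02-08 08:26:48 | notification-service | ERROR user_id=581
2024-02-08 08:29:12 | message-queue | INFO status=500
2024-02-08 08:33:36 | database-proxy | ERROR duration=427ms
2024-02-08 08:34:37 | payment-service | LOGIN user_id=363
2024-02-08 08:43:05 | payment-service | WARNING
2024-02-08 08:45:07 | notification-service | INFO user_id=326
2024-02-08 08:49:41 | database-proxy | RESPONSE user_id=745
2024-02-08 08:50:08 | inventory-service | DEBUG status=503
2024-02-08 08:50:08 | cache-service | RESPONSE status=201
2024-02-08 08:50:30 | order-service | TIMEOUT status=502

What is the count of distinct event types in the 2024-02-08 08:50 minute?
3

To count unique event types:

1. Filter events in the minute starting at 2024-02-08 08:50
2. Extract event types from matching entries
3. Count unique types: 3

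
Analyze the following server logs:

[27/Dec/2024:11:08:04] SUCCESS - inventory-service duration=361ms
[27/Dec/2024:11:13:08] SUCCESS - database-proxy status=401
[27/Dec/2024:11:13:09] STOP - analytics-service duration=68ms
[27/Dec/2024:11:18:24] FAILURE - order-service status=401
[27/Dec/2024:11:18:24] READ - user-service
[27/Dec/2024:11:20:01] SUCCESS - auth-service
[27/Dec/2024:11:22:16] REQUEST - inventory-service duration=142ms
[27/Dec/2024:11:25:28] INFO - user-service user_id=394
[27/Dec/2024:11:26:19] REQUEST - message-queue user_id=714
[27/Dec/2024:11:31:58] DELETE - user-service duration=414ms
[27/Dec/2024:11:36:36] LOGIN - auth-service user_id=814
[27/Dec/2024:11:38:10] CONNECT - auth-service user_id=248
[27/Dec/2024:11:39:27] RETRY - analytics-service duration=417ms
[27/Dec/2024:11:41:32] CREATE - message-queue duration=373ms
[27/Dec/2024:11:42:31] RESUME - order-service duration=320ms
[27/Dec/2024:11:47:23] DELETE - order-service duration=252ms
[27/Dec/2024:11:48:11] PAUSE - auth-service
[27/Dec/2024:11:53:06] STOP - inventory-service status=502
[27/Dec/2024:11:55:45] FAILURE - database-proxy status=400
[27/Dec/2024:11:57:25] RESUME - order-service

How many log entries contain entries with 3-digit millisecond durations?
7

To find matching entries:

1. Pattern to match: entries with 3-digit millisecond durations
2. Scan each log entry for the pattern
3. Count matches: 7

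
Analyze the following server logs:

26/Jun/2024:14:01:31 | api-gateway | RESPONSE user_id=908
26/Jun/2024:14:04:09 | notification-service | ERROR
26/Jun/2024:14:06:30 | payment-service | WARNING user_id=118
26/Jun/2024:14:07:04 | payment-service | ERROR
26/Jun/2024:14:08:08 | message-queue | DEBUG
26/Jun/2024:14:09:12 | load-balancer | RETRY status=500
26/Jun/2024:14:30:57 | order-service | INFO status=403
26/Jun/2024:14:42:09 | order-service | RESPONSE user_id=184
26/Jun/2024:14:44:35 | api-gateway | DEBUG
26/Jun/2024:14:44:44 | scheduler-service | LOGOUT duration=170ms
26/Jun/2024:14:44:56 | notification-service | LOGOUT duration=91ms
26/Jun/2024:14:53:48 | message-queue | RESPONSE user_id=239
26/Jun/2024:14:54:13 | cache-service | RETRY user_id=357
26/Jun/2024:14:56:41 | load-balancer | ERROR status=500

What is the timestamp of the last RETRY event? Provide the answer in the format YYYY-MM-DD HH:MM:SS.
2024-06-26 14:54:13

To find the last event:

1. Filter for all RETRY events
2. Sort by timestamp
3. Select the last one
4. Timestamp: 2024-06-26 14:54:13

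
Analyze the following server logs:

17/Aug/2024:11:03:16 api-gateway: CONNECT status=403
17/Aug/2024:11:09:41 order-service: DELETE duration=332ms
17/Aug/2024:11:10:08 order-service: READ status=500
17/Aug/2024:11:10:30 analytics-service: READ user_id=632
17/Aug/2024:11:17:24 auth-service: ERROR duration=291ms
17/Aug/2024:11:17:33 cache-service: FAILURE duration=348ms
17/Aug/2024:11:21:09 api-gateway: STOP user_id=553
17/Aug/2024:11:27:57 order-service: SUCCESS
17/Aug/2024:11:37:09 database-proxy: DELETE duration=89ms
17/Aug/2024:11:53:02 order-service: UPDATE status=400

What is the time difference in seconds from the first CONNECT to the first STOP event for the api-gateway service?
1073

To find the time between events:

1. Locate the first CONNECT event for api-gateway: 17/Aug/2024:11:03:16
2. Locate the first STOP event for api-gateway: 17/Aug/2024:11:21:09
3. Calculate the difference: 17/Aug/2024:11:21:09 - 17/Aug/2024:11:03:16 = 1073 seconds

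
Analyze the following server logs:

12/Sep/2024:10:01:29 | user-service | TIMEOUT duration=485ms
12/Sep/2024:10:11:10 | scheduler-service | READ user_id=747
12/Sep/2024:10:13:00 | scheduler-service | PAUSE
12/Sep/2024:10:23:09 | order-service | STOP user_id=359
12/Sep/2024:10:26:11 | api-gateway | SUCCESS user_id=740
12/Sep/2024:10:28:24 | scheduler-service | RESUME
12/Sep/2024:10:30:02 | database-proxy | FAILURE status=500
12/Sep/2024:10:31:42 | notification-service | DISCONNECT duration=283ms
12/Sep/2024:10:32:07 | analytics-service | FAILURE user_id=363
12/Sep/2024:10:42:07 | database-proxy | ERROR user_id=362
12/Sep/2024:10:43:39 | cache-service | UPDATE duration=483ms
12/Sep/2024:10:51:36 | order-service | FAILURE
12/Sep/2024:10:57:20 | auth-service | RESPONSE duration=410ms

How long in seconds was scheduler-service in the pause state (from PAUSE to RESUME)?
924

To calculate state duration:

1. Find PAUSE event for scheduler-service: 12/Sep/2024:10:13:00
2. Find RESUME event for scheduler-service: 12/Sep/2024:10:28:24
3. Calculate duration: 12/Sep/2024:10:28:24 - 12/Sep/2024:10:13:00 = 924 seconds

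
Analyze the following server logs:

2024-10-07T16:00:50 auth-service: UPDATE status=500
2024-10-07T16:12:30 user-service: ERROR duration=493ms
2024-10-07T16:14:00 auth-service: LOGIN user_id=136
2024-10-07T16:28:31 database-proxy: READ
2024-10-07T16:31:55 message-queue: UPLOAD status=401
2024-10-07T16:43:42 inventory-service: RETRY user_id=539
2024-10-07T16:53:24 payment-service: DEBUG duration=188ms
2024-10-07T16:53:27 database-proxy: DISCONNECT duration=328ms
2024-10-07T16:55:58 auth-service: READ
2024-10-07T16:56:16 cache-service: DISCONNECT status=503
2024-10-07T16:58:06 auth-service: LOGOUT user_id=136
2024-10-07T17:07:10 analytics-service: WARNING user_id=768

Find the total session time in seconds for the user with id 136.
2646

To calculate session duration:

1. Find LOGIN event for user_id=136: 2024-10-07T16:14:00
2. Find LOGOUT event for user_id=136: 2024-10-07T16:58:06
3. Session duration: 2024-10-07T16:58:06 - 2024-10-07T16:14:00 = 2646 seconds (44 minutes)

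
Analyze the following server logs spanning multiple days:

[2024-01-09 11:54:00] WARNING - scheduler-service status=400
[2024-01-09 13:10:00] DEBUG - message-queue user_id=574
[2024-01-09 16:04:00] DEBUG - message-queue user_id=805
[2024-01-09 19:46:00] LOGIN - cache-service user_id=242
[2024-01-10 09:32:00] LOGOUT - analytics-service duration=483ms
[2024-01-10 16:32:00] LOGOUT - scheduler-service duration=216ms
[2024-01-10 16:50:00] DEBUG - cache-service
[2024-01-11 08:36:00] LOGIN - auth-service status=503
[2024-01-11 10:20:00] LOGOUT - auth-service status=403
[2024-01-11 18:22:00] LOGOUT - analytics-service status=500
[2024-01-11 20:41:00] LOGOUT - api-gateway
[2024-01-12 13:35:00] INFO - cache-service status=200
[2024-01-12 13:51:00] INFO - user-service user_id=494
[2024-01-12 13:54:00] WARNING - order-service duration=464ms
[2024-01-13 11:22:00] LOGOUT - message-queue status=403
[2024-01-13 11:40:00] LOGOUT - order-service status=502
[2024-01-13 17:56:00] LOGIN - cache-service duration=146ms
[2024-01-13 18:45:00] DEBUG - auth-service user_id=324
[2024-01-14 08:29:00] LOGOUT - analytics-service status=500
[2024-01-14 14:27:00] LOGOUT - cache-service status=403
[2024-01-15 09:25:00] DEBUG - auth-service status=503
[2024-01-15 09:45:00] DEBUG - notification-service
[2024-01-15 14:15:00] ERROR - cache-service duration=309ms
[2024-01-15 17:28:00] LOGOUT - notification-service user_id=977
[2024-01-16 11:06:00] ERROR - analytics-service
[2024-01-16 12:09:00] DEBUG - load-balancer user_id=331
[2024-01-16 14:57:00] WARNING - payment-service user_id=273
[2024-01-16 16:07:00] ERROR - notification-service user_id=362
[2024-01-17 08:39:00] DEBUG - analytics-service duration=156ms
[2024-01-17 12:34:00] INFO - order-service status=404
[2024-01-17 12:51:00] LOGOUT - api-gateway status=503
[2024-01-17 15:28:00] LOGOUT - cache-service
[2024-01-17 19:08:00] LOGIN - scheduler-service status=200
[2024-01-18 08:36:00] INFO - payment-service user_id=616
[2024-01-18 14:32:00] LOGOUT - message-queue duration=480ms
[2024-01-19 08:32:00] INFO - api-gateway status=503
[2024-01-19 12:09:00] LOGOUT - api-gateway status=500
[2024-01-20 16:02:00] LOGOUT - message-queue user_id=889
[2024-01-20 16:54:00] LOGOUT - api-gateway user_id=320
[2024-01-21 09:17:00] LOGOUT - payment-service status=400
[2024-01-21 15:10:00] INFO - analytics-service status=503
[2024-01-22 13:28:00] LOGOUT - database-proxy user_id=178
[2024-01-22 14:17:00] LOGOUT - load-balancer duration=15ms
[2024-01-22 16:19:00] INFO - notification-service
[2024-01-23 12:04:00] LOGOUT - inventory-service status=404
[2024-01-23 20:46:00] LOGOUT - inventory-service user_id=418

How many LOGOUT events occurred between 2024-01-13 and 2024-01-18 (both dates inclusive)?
8

To filter by date range:

1. Date range: 2024-01-13 through 2024-01-18, both dates inclusive
2. Filter for LOGOUT events whose date falls in this range
3. Count matching events: 8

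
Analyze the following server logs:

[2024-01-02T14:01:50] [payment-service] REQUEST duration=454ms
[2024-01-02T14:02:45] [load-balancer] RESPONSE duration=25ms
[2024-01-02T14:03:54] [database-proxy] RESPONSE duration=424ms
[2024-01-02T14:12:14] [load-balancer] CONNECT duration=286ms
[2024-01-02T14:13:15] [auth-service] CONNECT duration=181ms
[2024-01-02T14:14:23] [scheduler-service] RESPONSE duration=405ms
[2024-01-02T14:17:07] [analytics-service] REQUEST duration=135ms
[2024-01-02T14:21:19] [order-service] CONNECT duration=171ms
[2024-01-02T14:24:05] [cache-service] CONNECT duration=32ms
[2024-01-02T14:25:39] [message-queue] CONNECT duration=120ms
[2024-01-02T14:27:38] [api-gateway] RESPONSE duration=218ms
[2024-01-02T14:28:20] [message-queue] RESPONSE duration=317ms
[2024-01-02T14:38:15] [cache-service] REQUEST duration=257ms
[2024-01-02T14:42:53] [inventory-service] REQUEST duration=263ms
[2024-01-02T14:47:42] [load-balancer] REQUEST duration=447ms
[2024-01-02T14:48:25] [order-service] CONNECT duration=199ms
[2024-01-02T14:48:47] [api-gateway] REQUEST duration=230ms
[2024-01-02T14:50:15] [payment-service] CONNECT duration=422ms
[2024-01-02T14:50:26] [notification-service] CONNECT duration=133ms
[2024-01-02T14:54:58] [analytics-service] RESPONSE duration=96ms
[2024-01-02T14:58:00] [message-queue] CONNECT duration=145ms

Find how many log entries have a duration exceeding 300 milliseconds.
6

To count timeouts:

1. Threshold: 300ms
2. Extract duration from each log entry
3. Count entries where duration > 300
4. Timeout count: 6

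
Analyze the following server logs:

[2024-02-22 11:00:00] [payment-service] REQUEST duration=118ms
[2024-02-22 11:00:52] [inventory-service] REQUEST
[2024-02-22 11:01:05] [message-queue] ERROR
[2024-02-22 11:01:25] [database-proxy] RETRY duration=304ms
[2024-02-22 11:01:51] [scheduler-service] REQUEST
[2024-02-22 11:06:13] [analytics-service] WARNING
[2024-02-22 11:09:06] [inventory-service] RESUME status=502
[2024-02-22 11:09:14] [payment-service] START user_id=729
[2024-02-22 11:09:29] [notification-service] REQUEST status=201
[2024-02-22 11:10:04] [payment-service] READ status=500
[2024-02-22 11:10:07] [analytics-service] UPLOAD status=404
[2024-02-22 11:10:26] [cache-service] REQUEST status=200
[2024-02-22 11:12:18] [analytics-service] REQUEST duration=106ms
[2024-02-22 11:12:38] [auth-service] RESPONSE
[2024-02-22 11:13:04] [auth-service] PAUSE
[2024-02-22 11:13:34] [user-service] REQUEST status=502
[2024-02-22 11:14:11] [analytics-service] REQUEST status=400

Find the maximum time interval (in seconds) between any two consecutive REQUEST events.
458

To find the longest gap:

1. Extract all REQUEST events in chronological order
2. Calculate time differences between consecutive events
3. Find the maximum difference
4. Longest gap: 458 seconds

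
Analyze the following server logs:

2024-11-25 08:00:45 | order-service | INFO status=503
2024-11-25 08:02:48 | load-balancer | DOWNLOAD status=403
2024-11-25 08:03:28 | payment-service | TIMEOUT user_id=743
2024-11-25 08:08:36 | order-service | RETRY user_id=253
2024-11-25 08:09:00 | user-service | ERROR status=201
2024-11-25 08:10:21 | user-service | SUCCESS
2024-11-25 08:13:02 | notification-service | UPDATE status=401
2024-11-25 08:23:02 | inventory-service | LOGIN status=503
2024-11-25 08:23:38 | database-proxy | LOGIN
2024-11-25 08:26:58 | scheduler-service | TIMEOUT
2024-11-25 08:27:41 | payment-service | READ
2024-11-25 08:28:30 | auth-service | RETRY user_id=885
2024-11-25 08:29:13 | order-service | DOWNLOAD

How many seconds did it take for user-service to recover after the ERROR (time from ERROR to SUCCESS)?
81

To calculate recovery time:

1. Find ERROR event for user-service: 2024-11-25 08:09:00
2. Find next SUCCESS event for user-service: 2024-11-25 08:10:21
3. Recovery time: 2024-11-25 08:10:21 - 2024-11-25 08:09:00 = 81 seconds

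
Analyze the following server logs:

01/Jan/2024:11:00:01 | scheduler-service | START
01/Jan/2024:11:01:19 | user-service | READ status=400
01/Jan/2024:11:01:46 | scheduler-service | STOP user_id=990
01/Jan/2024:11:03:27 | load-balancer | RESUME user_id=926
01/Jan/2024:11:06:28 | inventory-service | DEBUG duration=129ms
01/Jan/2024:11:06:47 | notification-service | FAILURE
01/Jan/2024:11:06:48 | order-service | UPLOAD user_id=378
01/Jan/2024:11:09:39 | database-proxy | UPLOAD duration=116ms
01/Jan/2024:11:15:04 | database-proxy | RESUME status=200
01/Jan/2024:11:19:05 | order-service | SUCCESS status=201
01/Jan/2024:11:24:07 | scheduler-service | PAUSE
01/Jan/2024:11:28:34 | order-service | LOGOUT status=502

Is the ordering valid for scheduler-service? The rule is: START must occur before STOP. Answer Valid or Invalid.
Valid

To validate ordering:

1. Required order: START → STOP
2. Rule: START must occur before STOP
3. Check actual order of events for scheduler-service
4. Result: Valid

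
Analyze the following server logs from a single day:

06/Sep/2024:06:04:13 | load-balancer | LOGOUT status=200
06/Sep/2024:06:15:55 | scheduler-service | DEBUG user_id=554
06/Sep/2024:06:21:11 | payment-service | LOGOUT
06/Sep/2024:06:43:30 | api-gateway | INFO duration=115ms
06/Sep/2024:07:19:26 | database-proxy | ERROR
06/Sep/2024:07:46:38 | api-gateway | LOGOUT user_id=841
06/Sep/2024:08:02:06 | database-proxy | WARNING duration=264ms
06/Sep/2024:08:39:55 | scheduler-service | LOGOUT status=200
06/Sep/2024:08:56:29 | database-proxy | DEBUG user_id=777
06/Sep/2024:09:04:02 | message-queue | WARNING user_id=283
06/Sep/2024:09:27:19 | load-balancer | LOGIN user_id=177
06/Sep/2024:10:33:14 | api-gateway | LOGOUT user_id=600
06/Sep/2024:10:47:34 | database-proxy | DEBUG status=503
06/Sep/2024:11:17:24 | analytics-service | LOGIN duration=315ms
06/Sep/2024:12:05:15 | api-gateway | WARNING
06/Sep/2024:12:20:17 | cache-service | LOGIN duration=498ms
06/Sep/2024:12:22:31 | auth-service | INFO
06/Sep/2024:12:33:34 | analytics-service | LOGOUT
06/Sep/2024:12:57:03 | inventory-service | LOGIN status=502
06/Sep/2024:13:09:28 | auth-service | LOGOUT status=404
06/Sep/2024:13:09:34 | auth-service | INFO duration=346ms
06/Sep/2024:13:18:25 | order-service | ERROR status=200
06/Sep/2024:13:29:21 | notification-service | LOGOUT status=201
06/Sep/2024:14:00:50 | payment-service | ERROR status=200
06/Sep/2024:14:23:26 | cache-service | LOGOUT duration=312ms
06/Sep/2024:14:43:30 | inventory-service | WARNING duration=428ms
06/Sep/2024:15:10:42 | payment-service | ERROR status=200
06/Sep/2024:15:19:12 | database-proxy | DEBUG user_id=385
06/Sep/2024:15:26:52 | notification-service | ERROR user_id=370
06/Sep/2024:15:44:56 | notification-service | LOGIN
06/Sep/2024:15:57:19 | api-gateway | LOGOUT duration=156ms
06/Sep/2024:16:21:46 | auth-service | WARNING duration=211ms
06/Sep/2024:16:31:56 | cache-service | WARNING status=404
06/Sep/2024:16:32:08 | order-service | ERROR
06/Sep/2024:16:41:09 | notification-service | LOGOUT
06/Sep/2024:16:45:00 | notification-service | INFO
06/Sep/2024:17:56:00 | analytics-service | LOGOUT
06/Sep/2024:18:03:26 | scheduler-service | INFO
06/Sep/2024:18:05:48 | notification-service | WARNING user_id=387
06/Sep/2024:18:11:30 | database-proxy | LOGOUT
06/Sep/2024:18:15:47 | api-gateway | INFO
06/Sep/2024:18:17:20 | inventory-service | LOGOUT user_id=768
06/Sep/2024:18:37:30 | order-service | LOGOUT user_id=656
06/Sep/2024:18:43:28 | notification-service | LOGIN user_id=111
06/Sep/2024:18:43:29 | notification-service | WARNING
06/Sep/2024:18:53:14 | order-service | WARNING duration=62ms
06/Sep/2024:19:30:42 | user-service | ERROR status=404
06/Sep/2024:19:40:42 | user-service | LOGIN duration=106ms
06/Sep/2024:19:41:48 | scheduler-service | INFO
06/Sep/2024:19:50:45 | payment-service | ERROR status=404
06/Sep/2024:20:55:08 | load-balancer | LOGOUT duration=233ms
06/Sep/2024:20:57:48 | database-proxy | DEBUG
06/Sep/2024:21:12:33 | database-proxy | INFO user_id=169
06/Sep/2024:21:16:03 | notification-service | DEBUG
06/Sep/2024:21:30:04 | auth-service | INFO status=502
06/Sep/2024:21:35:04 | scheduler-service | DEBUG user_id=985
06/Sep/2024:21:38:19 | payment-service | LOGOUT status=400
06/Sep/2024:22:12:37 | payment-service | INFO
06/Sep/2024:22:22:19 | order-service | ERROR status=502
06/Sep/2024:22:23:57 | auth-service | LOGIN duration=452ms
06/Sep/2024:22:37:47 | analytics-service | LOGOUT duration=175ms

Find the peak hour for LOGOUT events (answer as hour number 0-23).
18

To find the peak hour:

1. Group all LOGOUT events by hour
2. Count events in each hour
3. Find hour with maximum count
4. Peak hour: 18 (with 3 events)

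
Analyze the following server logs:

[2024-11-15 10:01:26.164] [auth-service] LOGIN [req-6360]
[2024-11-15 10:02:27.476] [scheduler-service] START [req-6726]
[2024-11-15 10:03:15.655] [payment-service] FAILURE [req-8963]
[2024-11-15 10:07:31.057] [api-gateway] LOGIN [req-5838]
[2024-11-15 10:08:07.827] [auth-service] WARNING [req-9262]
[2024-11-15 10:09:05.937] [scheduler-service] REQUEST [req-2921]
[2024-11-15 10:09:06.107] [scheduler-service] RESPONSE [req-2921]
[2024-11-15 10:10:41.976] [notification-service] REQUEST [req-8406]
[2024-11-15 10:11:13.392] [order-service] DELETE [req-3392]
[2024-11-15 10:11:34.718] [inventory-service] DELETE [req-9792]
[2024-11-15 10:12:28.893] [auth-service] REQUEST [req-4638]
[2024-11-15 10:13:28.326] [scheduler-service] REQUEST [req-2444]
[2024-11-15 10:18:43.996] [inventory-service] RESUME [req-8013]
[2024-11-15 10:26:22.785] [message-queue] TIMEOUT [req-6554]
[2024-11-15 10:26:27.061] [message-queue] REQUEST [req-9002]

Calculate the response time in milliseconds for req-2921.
170

To calculate latency:

1. Find REQUEST with id req-2921: 2024-11-15 10:09:05.937
2. Find RESPONSE with id req-2921: 2024-11-15 10:09:06.107
3. Latency: 2024-11-15 10:09:06.107 - 2024-11-15 10:09:05.937 = 170ms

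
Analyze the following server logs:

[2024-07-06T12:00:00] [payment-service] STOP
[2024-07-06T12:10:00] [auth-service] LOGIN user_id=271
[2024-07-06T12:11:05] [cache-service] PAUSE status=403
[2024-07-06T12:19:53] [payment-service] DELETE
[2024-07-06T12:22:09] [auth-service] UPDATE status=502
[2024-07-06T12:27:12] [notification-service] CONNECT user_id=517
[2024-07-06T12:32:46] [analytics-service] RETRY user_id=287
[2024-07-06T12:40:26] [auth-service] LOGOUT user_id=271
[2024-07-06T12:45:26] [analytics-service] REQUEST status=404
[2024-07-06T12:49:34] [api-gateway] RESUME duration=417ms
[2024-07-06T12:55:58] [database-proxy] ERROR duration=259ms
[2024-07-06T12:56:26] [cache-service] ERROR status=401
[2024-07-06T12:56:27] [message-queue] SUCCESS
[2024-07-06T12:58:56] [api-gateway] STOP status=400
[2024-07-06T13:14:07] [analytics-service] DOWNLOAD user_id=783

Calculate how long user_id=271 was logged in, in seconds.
1826

To calculate session duration:

1. Find LOGIN event for user_id=271: 2024-07-06T12:10:00
2. Find LOGOUT event for user_id=271: 2024-07-06T12:40:26
3. Session duration: 2024-07-06T12:40:26 - 2024-07-06T12:10:00 = 1826 seconds (30 minutes)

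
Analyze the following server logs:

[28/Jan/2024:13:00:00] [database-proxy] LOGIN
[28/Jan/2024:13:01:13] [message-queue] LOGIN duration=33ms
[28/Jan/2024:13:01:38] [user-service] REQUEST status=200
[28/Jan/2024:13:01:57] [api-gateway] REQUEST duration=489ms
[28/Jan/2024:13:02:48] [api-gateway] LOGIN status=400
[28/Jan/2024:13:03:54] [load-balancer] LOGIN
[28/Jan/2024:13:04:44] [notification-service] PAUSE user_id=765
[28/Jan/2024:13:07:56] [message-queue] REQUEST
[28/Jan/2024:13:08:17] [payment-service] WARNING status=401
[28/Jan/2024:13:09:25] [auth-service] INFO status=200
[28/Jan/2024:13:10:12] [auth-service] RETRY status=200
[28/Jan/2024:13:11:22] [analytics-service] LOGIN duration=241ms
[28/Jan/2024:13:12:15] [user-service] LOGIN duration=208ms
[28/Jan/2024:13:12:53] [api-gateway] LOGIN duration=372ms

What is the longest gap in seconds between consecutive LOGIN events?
448

To find the longest gap:

1. Extract all LOGIN events in chronological order
2. Calculate time differences between consecutive events
3. Find the maximum difference
4. Longest gap: 448 seconds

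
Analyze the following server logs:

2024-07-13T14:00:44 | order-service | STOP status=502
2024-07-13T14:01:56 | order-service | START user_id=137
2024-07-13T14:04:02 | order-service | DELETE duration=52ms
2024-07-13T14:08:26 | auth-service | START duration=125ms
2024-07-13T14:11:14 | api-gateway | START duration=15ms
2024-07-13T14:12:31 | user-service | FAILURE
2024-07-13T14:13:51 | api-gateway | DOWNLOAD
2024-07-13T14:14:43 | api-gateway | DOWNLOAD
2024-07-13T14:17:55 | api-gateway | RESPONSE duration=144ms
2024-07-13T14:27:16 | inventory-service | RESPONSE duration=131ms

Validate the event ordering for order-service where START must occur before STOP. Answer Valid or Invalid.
Invalid

To validate ordering:

1. Required order: START → STOP
2. Rule: START must occur before STOP
3. Check actual order of events for order-service
4. Result: Invalid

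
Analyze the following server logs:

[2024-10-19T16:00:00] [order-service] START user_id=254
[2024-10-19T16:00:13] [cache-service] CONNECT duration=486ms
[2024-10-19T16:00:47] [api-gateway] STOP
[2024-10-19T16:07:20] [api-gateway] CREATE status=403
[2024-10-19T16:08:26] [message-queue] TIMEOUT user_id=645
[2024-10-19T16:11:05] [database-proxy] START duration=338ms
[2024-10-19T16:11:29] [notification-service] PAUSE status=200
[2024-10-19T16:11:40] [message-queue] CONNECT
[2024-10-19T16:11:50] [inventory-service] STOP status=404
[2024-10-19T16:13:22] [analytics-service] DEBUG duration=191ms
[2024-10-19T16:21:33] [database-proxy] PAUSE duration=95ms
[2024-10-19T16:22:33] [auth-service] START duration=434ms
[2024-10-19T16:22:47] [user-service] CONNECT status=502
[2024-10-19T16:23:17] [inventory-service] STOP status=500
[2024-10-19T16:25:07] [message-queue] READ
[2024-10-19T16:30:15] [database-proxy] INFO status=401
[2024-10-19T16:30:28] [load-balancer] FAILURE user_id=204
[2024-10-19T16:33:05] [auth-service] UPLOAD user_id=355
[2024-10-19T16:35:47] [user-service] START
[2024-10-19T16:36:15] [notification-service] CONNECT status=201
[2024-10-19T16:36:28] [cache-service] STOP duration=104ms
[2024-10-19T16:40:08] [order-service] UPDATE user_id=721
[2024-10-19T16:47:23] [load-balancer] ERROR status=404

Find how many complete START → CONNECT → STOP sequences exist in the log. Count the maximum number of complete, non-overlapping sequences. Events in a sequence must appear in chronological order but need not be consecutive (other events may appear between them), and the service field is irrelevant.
4

To count sequences:

1. Look for pattern: START → CONNECT → STOP
2. Greedily scan the log in chronological order, matching each sequence element in turn (ignoring service)
3. Each time the full pattern completes, increment the count and restart matching from the next event
4. Complete non-overlapping sequences found: 4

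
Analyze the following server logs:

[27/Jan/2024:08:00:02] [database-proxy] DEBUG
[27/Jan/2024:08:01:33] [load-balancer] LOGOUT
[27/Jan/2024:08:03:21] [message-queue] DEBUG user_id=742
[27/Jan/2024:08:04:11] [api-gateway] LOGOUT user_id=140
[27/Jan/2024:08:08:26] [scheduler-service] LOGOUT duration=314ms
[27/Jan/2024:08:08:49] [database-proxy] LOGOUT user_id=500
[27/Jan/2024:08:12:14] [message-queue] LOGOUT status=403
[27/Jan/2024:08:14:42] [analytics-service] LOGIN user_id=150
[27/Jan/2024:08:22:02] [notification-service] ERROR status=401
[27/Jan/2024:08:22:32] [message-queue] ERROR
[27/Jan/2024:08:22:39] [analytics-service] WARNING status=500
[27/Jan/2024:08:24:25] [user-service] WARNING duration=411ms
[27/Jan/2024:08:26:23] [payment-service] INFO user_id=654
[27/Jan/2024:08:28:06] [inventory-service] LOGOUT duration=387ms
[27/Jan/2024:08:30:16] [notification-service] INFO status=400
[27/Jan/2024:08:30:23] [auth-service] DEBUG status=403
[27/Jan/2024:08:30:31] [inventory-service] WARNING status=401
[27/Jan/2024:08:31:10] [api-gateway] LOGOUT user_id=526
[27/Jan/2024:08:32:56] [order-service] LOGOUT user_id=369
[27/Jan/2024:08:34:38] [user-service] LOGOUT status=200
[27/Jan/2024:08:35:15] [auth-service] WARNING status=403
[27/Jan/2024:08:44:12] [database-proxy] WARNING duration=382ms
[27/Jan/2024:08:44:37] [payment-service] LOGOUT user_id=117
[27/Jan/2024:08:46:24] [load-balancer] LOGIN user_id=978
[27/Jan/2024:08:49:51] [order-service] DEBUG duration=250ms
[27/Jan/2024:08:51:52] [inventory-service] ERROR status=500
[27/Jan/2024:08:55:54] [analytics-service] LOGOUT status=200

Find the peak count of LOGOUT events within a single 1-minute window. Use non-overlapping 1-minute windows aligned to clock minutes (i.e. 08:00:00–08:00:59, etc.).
2

To find the burst window:

1. Divide the log period into non-overlapping 1-minute windows starting at 08:00
2. Count LOGOUT events in each window
3. Find the window with maximum count
4. Maximum events in a window: 2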